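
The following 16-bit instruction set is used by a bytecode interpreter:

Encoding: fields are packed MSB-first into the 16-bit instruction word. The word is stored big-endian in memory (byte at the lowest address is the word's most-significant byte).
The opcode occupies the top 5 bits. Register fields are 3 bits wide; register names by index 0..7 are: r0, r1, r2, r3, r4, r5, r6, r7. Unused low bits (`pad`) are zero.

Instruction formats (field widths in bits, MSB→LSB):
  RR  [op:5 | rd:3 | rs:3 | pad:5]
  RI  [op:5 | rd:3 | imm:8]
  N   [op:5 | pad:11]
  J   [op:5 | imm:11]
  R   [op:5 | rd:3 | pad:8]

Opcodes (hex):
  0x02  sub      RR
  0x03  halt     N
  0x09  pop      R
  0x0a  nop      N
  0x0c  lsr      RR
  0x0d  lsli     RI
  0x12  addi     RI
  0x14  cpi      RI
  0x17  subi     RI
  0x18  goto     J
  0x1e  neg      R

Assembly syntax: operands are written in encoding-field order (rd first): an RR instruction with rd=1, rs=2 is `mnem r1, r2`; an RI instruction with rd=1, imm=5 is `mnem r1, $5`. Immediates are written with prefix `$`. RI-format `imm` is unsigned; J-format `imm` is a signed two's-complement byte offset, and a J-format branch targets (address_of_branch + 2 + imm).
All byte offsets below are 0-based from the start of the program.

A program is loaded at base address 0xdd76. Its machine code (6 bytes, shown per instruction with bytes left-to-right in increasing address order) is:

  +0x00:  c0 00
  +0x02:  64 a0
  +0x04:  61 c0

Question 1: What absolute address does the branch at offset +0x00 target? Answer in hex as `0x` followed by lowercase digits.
0xdd78

+0x00: c0 00 ⇒ word 0xc000 (big)
  op=0xc000>>11=0x18 ⇒ goto (J)
  imm@[10:0]=0x0 ⇒ $0
  target = base 0xdd76 + off 0x00 + 2 + imm 0 = 0xdd78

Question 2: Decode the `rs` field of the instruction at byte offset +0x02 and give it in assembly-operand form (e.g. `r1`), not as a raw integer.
[02] 64 a0 → 0x64a0
  top 5b → 0xc → lsr [RR]
  [10:8] rd=4 = r4
  [7:5] rs=5 = r5

r5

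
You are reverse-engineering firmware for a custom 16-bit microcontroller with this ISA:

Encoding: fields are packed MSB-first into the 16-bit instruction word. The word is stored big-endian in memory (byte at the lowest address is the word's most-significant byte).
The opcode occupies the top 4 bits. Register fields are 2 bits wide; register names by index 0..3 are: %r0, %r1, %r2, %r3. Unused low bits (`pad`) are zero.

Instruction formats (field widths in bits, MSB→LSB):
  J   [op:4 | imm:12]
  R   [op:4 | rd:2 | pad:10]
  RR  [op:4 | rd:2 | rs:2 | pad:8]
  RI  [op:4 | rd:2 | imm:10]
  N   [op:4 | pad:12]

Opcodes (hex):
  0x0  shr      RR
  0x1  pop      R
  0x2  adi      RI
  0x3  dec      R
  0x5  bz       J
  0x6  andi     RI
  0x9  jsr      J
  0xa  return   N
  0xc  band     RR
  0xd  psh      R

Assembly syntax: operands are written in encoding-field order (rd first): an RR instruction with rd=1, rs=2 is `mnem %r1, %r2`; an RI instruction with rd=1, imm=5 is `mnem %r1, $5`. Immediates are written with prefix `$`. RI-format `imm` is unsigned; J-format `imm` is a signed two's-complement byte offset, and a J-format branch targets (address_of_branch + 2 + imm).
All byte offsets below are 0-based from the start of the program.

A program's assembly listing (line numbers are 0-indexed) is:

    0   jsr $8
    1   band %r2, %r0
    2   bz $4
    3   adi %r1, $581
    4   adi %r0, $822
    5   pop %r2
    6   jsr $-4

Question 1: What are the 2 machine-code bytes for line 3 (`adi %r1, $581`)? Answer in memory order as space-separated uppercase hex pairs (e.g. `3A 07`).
26 45

L3: adi op=0x2:4|rd=1:2|imm=581:10 ⇒ 0x2645 ⇒ big 26 45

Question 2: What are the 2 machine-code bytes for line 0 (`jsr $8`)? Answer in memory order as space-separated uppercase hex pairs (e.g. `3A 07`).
line 0 (jsr): pack op=0x9:4|imm=8:12 = 0x9008; big→ 90 08

90 08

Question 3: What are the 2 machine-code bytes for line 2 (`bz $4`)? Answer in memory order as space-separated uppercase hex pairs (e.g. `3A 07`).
50 04

line 2 (bz): pack op=0x5:4|imm=4:12 = 0x5004; big→ 50 04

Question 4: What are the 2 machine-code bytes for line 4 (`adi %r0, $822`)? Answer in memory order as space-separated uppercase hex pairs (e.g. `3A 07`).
23 36

4. adi fields op=0x2:4|rd=0:2|imm=822:10 → word 2336h → 23 36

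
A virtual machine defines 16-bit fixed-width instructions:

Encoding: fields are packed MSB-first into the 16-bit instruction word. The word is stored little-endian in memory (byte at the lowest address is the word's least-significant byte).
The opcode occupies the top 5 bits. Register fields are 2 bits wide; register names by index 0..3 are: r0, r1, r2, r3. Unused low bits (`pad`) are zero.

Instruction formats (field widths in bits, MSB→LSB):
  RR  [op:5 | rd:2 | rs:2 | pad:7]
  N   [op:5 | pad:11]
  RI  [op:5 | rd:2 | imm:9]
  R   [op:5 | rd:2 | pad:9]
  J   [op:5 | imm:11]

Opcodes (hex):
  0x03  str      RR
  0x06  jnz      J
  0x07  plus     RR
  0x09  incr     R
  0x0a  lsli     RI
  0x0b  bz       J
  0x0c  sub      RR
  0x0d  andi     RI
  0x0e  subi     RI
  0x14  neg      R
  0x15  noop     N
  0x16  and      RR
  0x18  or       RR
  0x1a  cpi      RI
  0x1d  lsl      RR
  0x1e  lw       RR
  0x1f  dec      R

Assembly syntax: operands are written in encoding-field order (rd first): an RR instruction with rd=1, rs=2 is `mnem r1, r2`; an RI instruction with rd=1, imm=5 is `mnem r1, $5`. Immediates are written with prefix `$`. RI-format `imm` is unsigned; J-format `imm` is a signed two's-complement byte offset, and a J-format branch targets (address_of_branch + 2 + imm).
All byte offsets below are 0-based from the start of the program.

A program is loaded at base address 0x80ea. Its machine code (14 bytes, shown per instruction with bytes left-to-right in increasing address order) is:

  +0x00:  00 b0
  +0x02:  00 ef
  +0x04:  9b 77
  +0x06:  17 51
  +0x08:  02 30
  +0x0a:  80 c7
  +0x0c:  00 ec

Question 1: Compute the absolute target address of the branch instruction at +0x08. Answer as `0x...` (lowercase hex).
@+08  little-endian(02 30) = 0x3002
  top 5b → 0x6 → jnz [J]
  [10:0] imm=2 = $2
  target = base 0x80ea + off 0x08 + 2 + imm 2 = 0x80f6

0x80f6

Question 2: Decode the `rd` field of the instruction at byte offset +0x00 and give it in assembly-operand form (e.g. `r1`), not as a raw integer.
r0

[00] 00 b0 → 0xb000
  top 5b → 0x16 → and [RR]
  rd@[10:9]=0x0 ⇒ r0
  rs@[8:7]=0x0 ⇒ r0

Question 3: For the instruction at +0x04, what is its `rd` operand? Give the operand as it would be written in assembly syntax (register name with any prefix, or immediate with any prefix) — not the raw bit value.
+0x04: 9b 77 ⇒ word 0x779b (little)
  top 5b → 0xe → subi [RI]
  rd: (w>>9)&0x3=0x3 → r3
  imm: (w>>0)&0x1ff=0x19b → $411

r3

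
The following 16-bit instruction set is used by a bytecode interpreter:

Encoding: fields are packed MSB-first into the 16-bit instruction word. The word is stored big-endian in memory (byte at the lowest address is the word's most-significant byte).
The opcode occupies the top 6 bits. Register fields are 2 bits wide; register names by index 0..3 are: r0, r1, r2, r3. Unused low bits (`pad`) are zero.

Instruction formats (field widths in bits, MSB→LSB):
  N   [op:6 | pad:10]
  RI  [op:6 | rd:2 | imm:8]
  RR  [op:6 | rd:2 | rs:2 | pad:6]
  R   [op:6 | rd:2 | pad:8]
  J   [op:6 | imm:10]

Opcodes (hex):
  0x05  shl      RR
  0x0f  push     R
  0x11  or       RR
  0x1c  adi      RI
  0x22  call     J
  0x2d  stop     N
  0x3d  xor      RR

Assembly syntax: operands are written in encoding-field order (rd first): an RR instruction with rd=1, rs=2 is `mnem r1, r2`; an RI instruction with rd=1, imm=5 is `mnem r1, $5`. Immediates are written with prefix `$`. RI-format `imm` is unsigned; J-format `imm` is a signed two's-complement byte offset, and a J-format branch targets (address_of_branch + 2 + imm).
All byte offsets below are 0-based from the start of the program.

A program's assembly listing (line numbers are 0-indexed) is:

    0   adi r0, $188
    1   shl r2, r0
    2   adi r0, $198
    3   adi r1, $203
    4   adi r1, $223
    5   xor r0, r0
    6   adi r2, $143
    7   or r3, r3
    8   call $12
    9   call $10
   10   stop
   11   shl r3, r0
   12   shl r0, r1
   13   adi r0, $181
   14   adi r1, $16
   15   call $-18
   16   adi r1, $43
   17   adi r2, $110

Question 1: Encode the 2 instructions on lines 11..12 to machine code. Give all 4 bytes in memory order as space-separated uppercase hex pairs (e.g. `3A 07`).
line 11 (shl): pack op=0x5:6|rd=3:2|rs=0:2|pad=0:6 = 0x1700; big→ 17 00
line 12 (shl): pack op=0x5:6|rd=0:2|rs=1:2|pad=0:6 = 0x1440; big→ 14 40

17 00 14 40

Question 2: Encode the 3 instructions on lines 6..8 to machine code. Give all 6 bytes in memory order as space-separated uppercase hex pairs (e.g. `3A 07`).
line 6 (adi): pack op=0x1c:6|rd=2:2|imm=143:8 = 0x728f; big→ 72 8f
line 7 (or): pack op=0x11:6|rd=3:2|rs=3:2|pad=0:6 = 0x47c0; big→ 47 c0
line 8 (call): pack op=0x22:6|imm=12:10 = 0x880c; big→ 88 0c

72 8F 47 C0 88 0C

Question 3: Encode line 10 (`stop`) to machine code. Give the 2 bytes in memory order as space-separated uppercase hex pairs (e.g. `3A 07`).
line 10 (stop): pack op=0x2d:6|pad=0:10 = 0xb400; big→ b4 00

B4 00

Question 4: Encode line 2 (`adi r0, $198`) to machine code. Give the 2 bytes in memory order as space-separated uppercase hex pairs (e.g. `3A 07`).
70 C6

line 2 (adi): pack op=0x1c:6|rd=0:2|imm=198:8 = 0x70c6; big→ 70 c6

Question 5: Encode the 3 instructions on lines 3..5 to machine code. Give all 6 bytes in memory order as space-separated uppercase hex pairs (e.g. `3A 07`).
3. adi fields op=0x1c:6|rd=1:2|imm=203:8 → word 71cbh → 71 cb
4. adi fields op=0x1c:6|rd=1:2|imm=223:8 → word 71dfh → 71 df
5. xor fields op=0x3d:6|rd=0:2|rs=0:2|pad=0:6 → word f400h → f4 00

71 CB 71 DF F4 00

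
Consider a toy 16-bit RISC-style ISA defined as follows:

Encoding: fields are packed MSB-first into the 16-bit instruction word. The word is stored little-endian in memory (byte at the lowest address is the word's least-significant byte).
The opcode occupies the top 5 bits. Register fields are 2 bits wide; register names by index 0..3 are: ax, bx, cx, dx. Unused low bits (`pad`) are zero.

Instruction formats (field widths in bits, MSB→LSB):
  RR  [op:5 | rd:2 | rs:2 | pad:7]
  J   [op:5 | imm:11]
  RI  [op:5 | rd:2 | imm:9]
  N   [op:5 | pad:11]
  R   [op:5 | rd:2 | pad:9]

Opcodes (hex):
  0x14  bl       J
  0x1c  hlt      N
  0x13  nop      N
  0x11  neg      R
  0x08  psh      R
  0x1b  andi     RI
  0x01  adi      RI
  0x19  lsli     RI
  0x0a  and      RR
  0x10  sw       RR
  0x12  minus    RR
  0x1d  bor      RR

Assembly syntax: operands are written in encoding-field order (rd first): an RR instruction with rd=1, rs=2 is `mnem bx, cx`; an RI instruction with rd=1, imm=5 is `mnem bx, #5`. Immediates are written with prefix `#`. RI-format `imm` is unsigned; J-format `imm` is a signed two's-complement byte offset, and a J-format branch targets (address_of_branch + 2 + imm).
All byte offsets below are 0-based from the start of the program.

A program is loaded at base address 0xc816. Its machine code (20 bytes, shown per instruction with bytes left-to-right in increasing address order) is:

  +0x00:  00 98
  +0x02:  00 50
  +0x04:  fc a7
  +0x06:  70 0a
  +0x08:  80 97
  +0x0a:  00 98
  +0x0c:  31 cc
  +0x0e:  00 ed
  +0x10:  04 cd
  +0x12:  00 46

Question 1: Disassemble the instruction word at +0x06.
adi bx, #112

+0x06: 70 0a ⇒ word 0x0a70 (little)
  op=0x0a70>>11=0x1 ⇒ adi (RI)
  [10:9] rd=1 = bx
  [8:0] imm=112 = #112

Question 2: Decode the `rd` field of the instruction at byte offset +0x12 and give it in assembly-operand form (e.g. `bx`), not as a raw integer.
off 0x12: read 00 46 as little → 0x4600
  opcode bits[15:11]=0x8: psh/R
  rd: (w>>9)&0x3=0x3 → dx

dx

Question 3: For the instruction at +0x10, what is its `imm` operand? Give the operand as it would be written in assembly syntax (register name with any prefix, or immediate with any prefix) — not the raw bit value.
off 0x10: read 04 cd as little → 0xcd04
  op=0xcd04>>11=0x19 ⇒ lsli (RI)
  [10:9] rd=2 = cx
  [8:0] imm=260 = #260

#260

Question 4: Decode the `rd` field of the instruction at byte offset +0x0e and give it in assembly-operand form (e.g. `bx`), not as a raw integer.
cx

@+0e  little-endian(00 ed) = 0xed00
  op=0xed00>>11=0x1d ⇒ bor (RR)
  rd@[10:9]=0x2 ⇒ cx
  rs@[8:7]=0x2 ⇒ cx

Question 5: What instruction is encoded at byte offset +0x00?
nop

+0x00: 00 98 ⇒ word 0x9800 (little)
  top 5b → 0x13 → nop [N]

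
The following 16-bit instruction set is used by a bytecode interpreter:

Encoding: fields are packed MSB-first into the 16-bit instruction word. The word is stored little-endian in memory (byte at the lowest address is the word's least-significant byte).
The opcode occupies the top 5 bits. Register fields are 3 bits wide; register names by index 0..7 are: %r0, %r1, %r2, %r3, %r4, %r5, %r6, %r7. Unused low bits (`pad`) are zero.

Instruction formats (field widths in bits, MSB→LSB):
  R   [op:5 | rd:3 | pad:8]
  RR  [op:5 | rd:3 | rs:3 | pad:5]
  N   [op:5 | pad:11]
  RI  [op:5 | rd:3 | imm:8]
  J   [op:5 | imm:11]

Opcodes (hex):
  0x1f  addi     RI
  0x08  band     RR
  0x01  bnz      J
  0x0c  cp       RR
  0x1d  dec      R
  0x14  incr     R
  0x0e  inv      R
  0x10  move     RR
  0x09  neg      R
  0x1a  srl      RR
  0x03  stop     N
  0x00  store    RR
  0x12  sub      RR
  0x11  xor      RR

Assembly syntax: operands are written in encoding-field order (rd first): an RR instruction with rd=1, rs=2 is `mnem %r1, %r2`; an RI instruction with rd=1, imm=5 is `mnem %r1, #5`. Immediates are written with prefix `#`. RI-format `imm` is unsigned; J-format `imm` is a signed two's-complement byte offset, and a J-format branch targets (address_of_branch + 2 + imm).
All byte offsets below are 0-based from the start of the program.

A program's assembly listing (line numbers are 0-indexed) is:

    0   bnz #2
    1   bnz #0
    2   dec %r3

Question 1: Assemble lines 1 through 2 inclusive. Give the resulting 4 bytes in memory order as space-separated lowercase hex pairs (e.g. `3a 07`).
line 1 (bnz): pack op=0x1:5|imm=0:11 = 0x0800; little→ 00 08
line 2 (dec): pack op=0x1d:5|rd=3:3|pad=0:8 = 0xeb00; little→ 00 eb

00 08 00 eb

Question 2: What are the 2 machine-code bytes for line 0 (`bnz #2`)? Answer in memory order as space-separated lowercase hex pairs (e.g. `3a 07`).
line 0 (bnz): pack op=0x1:5|imm=2:11 = 0x0802; little→ 02 08

02 08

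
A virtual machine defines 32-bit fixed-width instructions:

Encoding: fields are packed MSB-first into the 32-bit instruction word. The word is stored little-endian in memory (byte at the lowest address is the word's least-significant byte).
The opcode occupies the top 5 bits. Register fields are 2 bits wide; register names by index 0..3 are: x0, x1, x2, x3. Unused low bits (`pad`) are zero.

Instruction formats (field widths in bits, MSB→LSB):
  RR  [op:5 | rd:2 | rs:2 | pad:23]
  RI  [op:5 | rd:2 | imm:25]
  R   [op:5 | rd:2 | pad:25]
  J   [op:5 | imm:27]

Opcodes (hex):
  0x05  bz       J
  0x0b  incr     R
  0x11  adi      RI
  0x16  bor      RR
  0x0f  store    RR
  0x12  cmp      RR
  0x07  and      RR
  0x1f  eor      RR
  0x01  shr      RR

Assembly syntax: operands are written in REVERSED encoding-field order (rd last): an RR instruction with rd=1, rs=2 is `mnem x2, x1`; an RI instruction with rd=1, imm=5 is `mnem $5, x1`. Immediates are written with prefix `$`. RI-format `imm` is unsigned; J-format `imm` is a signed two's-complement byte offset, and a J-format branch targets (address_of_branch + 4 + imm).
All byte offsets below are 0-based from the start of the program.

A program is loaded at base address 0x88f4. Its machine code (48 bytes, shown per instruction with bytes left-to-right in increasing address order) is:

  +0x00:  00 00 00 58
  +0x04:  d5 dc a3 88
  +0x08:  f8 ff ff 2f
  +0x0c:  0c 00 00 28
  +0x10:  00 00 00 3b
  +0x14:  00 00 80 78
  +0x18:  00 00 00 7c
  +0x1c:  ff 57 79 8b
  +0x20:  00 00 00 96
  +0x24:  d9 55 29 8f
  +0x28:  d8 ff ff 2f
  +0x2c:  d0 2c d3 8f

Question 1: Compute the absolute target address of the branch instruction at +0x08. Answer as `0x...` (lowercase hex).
@+08  little-endian(f8 ff ff 2f) = 0x2ffffff8
  top 5b → 0x5 → bz [J]
  [26:0] imm=134217720 (s27→-8) = $-8
  target = base 0x88f4 + off 0x08 + 4 + imm -8 = 0x88f8

0x88f8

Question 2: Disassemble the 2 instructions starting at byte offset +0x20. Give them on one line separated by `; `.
cmp x0, x3; adi $19486169, x3

@+20  little-endian(00 00 00 96) = 0x96000000
  op=0x96000000>>27=0x12 ⇒ cmp (RR)
  rd: (w>>25)&0x3=0x3 → x3
  rs: (w>>23)&0x3=0x0 → x0
@+24  little-endian(d9 55 29 8f) = 0x8f2955d9
  op=0x8f2955d9>>27=0x11 ⇒ adi (RI)
  rd: (w>>25)&0x3=0x3 → x3
  imm: (w>>0)&0x1ffffff=0x12955d9 → $19486169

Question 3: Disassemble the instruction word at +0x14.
store x1, x0

off 0x14: read 00 00 80 78 as little → 0x78800000
  op=0x78800000>>27=0xf ⇒ store (RR)
  rd@[26:25]=0x0 ⇒ x0
  rs@[24:23]=0x1 ⇒ x1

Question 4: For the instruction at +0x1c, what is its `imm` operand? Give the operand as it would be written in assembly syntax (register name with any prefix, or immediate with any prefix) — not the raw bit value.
$24729599

@+1c  little-endian(ff 57 79 8b) = 0x8b7957ff
  op=0x8b7957ff>>27=0x11 ⇒ adi (RI)
  [26:25] rd=1 = x1
  [24:0] imm=24729599 = $24729599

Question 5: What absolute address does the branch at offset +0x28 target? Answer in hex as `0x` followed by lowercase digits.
off 0x28: read d8 ff ff 2f as little → 0x2fffffd8
  top 5b → 0x5 → bz [J]
  imm: (w>>0)&0x7ffffff=0x7ffffd8 (s27→-40) → $-40
  target = base 0x88f4 + off 0x28 + 4 + imm -40 = 0x88f8

0x88f8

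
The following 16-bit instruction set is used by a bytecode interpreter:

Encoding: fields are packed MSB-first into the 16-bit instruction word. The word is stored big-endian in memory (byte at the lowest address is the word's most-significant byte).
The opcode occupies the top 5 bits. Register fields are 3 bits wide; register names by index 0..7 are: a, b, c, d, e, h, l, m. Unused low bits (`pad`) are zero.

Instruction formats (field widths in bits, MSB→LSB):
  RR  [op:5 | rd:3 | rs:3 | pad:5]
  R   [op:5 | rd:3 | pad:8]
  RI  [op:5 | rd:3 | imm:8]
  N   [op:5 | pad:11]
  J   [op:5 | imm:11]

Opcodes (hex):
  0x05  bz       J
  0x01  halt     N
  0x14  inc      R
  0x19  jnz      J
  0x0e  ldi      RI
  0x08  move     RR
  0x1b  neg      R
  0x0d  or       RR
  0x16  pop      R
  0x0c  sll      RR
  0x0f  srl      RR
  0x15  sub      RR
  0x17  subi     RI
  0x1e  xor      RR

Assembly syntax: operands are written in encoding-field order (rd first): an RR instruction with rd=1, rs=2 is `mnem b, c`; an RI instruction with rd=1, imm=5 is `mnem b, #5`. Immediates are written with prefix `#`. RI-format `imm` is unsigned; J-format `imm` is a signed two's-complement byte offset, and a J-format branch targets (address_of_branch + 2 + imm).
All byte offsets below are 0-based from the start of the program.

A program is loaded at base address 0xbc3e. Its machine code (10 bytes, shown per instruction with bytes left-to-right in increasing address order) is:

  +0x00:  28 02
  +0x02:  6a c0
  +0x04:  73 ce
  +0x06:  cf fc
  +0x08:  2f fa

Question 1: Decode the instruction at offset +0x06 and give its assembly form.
jnz #-4

@+06  big-endian(cf fc) = 0xcffc
  op=0xcffc>>11=0x19 ⇒ jnz (J)
  imm: (w>>0)&0x7ff=0x7fc (s11→-4) → #-4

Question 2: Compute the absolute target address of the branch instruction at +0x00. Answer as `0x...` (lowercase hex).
+0x00: 28 02 ⇒ word 0x2802 (big)
  opcode bits[15:11]=0x5: bz/J
  imm@[10:0]=0x2 ⇒ #2
  target = base 0xbc3e + off 0x00 + 2 + imm 2 = 0xbc42

0xbc42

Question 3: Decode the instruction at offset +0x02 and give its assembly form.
or c, l

[02] 6a c0 → 0x6ac0
  top 5b → 0xd → or [RR]
  rd: (w>>8)&0x7=0x2 → c
  rs: (w>>5)&0x7=0x6 → l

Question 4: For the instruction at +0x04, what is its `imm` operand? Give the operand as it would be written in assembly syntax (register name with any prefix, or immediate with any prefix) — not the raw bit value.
#206

@+04  big-endian(73 ce) = 0x73ce
  op=0x73ce>>11=0xe ⇒ ldi (RI)
  [10:8] rd=3 = d
  [7:0] imm=206 = #206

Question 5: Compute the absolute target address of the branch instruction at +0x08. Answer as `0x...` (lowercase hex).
+0x08: 2f fa ⇒ word 0x2ffa (big)
  opcode bits[15:11]=0x5: bz/J
  [10:0] imm=2042 (s11→-6) = #-6
  target = base 0xbc3e + off 0x08 + 2 + imm -6 = 0xbc42

0xbc42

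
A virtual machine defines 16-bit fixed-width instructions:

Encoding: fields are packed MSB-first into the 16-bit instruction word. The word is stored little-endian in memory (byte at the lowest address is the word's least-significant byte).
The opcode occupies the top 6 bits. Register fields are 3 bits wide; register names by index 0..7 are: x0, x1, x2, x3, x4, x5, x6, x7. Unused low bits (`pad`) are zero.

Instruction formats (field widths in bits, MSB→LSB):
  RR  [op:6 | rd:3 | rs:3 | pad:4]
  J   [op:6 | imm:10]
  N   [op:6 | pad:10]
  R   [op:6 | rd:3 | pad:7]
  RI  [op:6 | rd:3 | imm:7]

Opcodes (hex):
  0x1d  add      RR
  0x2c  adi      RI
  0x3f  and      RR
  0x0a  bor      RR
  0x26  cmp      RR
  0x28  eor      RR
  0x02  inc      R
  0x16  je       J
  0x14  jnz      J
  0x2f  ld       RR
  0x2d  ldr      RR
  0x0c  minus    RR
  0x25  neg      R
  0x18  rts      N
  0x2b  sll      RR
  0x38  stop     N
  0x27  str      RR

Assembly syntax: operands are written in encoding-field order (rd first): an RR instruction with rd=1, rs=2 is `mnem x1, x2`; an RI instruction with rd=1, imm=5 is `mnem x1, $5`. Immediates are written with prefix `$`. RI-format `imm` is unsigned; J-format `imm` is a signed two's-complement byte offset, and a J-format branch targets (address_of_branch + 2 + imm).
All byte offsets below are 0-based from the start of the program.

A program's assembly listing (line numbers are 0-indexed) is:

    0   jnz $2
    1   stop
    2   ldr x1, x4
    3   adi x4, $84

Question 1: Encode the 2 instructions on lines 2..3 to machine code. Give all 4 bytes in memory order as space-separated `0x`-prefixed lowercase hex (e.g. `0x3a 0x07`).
2. ldr fields op=0x2d:6|rd=1:3|rs=4:3|pad=0:4 → word b4c0h → c0 b4
3. adi fields op=0x2c:6|rd=4:3|imm=84:7 → word b254h → 54 b2

0xc0 0xb4 0x54 0xb2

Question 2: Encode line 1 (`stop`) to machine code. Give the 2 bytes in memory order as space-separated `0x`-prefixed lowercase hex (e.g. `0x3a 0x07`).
0x00 0xe0

1. stop fields op=0x38:6|pad=0:10 → word e000h → 00 e0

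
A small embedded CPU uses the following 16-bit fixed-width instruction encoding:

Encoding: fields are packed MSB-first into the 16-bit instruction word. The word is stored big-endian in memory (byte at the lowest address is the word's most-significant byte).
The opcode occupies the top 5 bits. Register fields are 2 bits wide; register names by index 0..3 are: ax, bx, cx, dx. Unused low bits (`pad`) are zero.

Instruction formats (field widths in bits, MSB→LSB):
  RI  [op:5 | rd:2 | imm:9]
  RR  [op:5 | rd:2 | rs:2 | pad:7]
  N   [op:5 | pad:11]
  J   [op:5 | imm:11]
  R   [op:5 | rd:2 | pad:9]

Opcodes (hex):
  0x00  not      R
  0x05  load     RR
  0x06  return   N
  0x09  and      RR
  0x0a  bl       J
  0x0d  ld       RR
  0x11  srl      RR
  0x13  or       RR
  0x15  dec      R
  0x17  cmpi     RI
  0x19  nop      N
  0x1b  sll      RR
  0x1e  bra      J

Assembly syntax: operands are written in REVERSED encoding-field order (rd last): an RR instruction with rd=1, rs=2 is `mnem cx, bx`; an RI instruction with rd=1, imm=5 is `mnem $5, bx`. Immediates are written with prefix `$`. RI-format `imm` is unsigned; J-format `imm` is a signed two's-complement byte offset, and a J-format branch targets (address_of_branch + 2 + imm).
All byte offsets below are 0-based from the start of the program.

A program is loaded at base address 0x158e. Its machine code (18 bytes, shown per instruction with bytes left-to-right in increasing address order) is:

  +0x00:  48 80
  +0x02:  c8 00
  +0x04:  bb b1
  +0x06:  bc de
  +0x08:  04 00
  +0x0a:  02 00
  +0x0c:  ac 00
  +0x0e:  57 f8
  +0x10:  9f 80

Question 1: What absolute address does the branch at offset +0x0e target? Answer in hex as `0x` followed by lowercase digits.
0x1596

+0x0e: 57 f8 ⇒ word 0x57f8 (big)
  opcode bits[15:11]=0xa: bl/J
  [10:0] imm=2040 (s11→-8) = $-8
  target = base 0x158e + off 0x0e + 2 + imm -8 = 0x1596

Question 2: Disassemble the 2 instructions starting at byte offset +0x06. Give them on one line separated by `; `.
cmpi $222, cx; not cx

@+06  big-endian(bc de) = 0xbcde
  opcode bits[15:11]=0x17: cmpi/RI
  rd: (w>>9)&0x3=0x2 → cx
  imm: (w>>0)&0x1ff=0xde → $222
@+08  big-endian(04 00) = 0x0400
  opcode bits[15:11]=0x0: not/R
  rd: (w>>9)&0x3=0x2 → cx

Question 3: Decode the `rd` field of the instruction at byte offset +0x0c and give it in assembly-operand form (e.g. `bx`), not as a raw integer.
cx

@+0c  big-endian(ac 00) = 0xac00
  top 5b → 0x15 → dec [R]
  rd: (w>>9)&0x3=0x2 → cx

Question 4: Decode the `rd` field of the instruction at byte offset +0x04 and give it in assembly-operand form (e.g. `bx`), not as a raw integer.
bx

+0x04: bb b1 ⇒ word 0xbbb1 (big)
  op=0xbbb1>>11=0x17 ⇒ cmpi (RI)
  [10:9] rd=1 = bx
  [8:0] imm=433 = $433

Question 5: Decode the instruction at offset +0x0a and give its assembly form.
not bx

@+0a  big-endian(02 00) = 0x0200
  top 5b → 0x0 → not [R]
  [10:9] rd=1 = bx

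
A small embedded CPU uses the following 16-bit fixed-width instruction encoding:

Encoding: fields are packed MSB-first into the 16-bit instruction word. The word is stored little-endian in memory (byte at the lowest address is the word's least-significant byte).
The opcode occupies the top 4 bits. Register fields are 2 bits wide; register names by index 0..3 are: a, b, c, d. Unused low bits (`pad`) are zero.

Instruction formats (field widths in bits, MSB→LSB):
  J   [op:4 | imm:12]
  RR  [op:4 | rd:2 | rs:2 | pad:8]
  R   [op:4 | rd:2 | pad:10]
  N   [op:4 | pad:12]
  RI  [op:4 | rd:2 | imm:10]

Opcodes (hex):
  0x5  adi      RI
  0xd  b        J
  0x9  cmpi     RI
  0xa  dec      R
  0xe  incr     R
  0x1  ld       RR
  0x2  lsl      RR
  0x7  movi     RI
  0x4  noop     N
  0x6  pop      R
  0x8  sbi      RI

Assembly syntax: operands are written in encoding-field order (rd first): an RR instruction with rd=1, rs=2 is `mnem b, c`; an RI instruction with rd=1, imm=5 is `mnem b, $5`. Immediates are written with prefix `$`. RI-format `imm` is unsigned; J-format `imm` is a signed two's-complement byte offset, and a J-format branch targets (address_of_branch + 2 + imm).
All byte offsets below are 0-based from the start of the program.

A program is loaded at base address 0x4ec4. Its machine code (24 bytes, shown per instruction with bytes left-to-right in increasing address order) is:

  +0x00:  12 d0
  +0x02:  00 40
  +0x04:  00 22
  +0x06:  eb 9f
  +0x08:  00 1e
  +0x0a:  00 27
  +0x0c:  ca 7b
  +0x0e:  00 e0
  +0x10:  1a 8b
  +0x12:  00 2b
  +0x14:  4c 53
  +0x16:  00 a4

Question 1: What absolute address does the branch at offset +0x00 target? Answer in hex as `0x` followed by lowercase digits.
@+00  little-endian(12 d0) = 0xd012
  opcode bits[15:12]=0xd: b/J
  [11:0] imm=18 = $18
  target = base 0x4ec4 + off 0x00 + 2 + imm 18 = 0x4ed8

0x4ed8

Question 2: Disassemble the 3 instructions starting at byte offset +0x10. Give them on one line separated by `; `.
+0x10: 1a 8b ⇒ word 0x8b1a (little)
  opcode bits[15:12]=0x8: sbi/RI
  rd@[11:10]=0x2 ⇒ c
  imm@[9:0]=0x31a ⇒ $794
+0x12: 00 2b ⇒ word 0x2b00 (little)
  opcode bits[15:12]=0x2: lsl/RR
  rd@[11:10]=0x2 ⇒ c
  rs@[9:8]=0x3 ⇒ d
+0x14: 4c 53 ⇒ word 0x534c (little)
  opcode bits[15:12]=0x5: adi/RI
  rd@[11:10]=0x0 ⇒ a
  imm@[9:0]=0x34c ⇒ $844

sbi c, $794; lsl c, d; adi a, $844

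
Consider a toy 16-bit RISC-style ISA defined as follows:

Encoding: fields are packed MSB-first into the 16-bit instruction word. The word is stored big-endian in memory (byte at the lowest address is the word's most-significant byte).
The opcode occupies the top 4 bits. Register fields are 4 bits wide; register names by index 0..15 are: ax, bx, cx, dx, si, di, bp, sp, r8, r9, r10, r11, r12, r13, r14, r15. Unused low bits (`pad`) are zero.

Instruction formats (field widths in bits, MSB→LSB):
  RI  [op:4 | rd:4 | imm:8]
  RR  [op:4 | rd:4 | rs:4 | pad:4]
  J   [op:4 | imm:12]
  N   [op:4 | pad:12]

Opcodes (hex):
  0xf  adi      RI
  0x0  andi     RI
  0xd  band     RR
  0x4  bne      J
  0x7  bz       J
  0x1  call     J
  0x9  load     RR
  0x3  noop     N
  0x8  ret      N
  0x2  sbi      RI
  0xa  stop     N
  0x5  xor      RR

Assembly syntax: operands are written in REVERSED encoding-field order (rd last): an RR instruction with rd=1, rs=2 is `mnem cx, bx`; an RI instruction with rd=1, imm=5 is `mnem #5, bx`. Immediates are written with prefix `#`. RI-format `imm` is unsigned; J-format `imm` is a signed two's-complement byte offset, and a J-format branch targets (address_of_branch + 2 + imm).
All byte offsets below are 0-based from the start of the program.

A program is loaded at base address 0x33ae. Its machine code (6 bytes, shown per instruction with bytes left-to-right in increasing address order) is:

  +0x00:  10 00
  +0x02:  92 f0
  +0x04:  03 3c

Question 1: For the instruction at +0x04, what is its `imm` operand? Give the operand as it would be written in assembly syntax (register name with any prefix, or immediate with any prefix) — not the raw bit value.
#60

off 0x04: read 03 3c as big → 0x033c
  opcode bits[15:12]=0x0: andi/RI
  rd: (w>>8)&0xf=0x3 → dx
  imm: (w>>0)&0xff=0x3c → #60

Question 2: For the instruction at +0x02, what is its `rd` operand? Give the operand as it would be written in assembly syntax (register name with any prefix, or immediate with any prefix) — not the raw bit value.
cx

off 0x02: read 92 f0 as big → 0x92f0
  top 4b → 0x9 → load [RR]
  [11:8] rd=2 = cx
  [7:4] rs=15 = r15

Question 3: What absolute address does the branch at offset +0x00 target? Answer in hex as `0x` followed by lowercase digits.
0x33b0

@+00  big-endian(10 00) = 0x1000
  opcode bits[15:12]=0x1: call/J
  imm: (w>>0)&0xfff=0x0 → #0
  target = base 0x33ae + off 0x00 + 2 + imm 0 = 0x33b0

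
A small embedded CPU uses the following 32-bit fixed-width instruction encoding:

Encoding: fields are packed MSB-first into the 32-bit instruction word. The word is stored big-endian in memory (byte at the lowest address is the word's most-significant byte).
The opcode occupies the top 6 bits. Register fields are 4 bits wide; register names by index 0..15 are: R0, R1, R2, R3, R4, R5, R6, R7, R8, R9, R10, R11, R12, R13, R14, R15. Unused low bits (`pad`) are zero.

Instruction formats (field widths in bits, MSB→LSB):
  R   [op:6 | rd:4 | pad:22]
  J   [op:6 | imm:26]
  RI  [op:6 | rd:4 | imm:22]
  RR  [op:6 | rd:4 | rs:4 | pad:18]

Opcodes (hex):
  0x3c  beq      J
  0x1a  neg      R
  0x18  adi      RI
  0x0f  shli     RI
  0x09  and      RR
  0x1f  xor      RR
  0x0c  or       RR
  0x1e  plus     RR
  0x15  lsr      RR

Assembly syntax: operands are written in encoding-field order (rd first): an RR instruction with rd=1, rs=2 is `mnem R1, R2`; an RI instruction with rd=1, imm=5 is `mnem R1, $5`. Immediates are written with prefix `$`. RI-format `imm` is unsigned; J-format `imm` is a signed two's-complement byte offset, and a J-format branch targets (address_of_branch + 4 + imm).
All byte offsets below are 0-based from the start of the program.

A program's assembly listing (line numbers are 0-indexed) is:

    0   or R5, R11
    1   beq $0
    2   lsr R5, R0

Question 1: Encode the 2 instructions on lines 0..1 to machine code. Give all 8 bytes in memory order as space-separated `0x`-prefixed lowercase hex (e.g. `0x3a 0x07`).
0x31 0x6c 0x00 0x00 0xf0 0x00 0x00 0x00

0. or fields op=0xc:6|rd=5:4|rs=11:4|pad=0:18 → word 316c0000h → 31 6c 00 00
1. beq fields op=0x3c:6|imm=0:26 → word f0000000h → f0 00 00 00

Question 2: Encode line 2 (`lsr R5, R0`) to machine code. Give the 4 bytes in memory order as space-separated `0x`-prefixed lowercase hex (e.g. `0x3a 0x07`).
0x55 0x40 0x00 0x00

2. lsr fields op=0x15:6|rd=5:4|rs=0:4|pad=0:18 → word 55400000h → 55 40 00 00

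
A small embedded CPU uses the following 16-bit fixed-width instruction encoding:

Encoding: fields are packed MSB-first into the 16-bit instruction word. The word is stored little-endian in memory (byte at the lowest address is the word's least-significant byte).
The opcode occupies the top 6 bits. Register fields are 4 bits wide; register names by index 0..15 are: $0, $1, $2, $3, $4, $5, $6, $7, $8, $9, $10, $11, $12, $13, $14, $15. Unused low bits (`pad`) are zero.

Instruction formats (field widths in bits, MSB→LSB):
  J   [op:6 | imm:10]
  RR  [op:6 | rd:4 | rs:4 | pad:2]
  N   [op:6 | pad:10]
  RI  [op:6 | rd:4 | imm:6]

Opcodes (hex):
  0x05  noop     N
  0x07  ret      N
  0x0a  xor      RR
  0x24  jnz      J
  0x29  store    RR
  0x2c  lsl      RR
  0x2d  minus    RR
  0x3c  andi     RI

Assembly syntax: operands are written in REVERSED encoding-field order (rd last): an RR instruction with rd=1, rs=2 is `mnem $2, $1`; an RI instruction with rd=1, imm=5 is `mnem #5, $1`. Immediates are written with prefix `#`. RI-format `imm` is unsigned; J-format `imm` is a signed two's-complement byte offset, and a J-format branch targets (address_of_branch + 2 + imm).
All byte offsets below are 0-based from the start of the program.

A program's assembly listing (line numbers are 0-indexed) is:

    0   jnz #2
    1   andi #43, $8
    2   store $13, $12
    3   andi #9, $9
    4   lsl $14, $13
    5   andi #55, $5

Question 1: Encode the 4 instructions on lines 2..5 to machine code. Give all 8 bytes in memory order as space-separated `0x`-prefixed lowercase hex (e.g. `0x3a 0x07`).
0x34 0xa7 0x49 0xf2 0x78 0xb3 0x77 0xf1

line 2 (store): pack op=0x29:6|rd=12:4|rs=13:4|pad=0:2 = 0xa734; little→ 34 a7
line 3 (andi): pack op=0x3c:6|rd=9:4|imm=9:6 = 0xf249; little→ 49 f2
line 4 (lsl): pack op=0x2c:6|rd=13:4|rs=14:4|pad=0:2 = 0xb378; little→ 78 b3
line 5 (andi): pack op=0x3c:6|rd=5:4|imm=55:6 = 0xf177; little→ 77 f1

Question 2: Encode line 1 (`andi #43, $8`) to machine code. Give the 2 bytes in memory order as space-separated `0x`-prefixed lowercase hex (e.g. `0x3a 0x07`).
0x2b 0xf2

1. andi fields op=0x3c:6|rd=8:4|imm=43:6 → word f22bh → 2b f2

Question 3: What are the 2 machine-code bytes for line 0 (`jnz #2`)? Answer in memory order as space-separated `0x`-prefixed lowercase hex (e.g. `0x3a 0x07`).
0x02 0x90

0. jnz fields op=0x24:6|imm=2:10 → word 9002h → 02 90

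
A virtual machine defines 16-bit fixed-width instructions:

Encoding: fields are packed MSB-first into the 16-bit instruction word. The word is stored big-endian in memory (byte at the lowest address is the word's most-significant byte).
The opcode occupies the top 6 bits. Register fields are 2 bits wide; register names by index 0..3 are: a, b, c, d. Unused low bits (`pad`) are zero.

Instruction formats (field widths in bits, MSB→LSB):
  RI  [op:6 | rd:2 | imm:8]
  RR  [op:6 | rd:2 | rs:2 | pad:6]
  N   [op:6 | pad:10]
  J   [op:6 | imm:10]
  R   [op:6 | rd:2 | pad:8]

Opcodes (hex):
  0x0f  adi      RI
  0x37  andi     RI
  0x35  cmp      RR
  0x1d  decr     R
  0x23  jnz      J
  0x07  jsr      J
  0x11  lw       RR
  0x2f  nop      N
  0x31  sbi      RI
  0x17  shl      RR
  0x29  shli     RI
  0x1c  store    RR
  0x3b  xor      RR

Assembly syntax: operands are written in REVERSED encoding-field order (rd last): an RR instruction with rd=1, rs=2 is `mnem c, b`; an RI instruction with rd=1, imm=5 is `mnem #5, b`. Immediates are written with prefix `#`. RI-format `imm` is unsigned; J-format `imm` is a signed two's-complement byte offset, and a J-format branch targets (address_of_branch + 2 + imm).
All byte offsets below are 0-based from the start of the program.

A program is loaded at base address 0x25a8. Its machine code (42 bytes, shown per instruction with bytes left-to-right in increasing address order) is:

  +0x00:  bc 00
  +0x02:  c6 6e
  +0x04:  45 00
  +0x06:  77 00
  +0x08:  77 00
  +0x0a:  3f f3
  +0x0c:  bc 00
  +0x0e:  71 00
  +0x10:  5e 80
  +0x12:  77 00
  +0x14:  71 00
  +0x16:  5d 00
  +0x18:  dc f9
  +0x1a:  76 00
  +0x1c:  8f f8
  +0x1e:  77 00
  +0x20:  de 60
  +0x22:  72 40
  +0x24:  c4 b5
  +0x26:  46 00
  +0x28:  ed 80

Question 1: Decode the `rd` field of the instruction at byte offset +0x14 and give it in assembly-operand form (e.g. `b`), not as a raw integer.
[14] 71 00 → 0x7100
  opcode bits[15:10]=0x1c: store/RR
  [9:8] rd=1 = b
  [7:6] rs=0 = a

b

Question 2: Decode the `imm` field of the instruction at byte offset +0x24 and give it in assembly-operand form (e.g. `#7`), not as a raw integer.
off 0x24: read c4 b5 as big → 0xc4b5
  top 6b → 0x31 → sbi [RI]
  rd: (w>>8)&0x3=0x0 → a
  imm: (w>>0)&0xff=0xb5 → #181

#181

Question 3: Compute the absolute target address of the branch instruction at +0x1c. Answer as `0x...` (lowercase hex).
[1c] 8f f8 → 0x8ff8
  op=0x8ff8>>10=0x23 ⇒ jnz (J)
  [9:0] imm=1016 (s10→-8) = #-8
  target = base 0x25a8 + off 0x1c + 2 + imm -8 = 0x25be

0x25be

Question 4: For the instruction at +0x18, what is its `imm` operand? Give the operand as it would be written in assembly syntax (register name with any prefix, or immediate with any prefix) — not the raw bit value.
[18] dc f9 → 0xdcf9
  top 6b → 0x37 → andi [RI]
  rd@[9:8]=0x0 ⇒ a
  imm@[7:0]=0xf9 ⇒ #249

#249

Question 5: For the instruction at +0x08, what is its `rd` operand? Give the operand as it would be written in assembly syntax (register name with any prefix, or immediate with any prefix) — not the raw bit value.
d

+0x08: 77 00 ⇒ word 0x7700 (big)
  op=0x7700>>10=0x1d ⇒ decr (R)
  rd: (w>>8)&0x3=0x3 → d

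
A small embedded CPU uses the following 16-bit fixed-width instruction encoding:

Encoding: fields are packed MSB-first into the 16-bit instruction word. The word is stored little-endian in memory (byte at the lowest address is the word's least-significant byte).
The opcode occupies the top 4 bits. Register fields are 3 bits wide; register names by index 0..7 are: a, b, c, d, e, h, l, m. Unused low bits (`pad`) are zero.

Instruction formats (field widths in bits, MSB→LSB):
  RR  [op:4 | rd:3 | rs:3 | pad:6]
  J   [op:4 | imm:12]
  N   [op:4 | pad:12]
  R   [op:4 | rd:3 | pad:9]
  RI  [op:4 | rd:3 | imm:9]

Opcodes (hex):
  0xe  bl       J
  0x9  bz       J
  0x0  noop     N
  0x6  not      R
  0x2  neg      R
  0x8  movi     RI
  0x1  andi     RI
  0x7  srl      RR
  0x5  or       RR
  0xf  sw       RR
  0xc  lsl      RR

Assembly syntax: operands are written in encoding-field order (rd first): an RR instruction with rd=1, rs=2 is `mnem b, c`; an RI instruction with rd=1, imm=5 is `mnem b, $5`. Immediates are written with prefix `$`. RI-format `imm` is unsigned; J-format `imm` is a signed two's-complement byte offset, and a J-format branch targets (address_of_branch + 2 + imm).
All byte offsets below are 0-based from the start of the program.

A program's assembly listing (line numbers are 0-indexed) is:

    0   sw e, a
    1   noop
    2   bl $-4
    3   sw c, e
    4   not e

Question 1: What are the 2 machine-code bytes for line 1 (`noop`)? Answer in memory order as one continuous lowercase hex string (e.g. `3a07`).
1. noop fields op=0x0:4|pad=0:12 → word 0000h → 00 00

0000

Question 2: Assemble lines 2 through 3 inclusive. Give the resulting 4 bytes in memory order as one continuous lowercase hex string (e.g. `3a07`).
line 2 (bl): pack op=0xe:4|imm=-4:12 = 0xeffc; little→ fc ef
line 3 (sw): pack op=0xf:4|rd=2:3|rs=4:3|pad=0:6 = 0xf500; little→ 00 f5

fcef00f5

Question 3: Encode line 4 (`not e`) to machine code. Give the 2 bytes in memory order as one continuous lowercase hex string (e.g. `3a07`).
4. not fields op=0x6:4|rd=4:3|pad=0:9 → word 6800h → 00 68

0068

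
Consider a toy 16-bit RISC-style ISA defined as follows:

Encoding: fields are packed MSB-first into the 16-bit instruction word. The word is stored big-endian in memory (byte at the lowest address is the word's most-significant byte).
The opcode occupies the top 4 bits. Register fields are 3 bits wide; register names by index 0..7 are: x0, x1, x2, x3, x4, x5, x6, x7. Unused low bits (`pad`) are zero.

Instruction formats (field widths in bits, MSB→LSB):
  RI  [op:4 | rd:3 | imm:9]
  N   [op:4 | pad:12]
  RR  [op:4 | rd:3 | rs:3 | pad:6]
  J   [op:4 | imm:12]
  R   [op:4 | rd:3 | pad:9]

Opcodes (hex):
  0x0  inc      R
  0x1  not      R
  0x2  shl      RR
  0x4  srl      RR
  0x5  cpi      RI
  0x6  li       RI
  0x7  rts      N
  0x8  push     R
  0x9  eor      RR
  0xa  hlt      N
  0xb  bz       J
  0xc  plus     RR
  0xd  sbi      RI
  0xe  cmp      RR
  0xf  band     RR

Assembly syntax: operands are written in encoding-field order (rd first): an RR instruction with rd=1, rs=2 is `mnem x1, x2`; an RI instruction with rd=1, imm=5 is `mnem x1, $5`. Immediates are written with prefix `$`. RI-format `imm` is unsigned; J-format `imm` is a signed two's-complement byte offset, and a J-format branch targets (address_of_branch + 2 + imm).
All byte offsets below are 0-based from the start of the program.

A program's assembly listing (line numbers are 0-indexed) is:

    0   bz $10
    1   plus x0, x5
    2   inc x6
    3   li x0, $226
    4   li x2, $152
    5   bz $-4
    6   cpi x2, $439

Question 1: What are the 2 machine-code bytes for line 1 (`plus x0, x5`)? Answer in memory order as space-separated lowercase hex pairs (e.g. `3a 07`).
line 1 (plus): pack op=0xc:4|rd=0:3|rs=5:3|pad=0:6 = 0xc140; big→ c1 40

c1 40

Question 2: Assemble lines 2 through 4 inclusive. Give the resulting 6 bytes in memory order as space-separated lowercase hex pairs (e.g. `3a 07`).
L2: inc op=0x0:4|rd=6:3|pad=0:9 ⇒ 0x0c00 ⇒ big 0c 00
L3: li op=0x6:4|rd=0:3|imm=226:9 ⇒ 0x60e2 ⇒ big 60 e2
L4: li op=0x6:4|rd=2:3|imm=152:9 ⇒ 0x6498 ⇒ big 64 98

0c 00 60 e2 64 98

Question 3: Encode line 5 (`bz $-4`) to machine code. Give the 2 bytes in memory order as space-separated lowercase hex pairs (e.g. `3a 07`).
L5: bz op=0xb:4|imm=-4:12 ⇒ 0xbffc ⇒ big bf fc

bf fc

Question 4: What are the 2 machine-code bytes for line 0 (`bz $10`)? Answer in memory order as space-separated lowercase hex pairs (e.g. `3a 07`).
line 0 (bz): pack op=0xb:4|imm=10:12 = 0xb00a; big→ b0 0a

b0 0a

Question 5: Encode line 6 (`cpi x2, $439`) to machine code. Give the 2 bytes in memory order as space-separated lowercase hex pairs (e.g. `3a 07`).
6. cpi fields op=0x5:4|rd=2:3|imm=439:9 → word 55b7h → 55 b7

55 b7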